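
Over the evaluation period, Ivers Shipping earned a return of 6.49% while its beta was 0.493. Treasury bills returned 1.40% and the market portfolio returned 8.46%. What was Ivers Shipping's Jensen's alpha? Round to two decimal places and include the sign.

+1.61%

Market excess return = 8.46% − 1.40% = 7.06%
CAPM benchmark = R_f + β(R_m − R_f) = 1.40% + 0.493 × 7.06% = 4.88058%
α = actual − benchmark = 6.49% − 4.88058% = +1.61%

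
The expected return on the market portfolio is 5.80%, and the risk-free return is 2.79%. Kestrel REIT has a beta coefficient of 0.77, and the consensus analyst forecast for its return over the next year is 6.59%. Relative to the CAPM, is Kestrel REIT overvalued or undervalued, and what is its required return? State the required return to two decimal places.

Undervalued; required return 5.11%

MRP = 5.80% − 2.79% = 3.01%
Required return = R_f + β·MRP = 2.79% + 0.77 × 3.01% = 5.11%
Forecast 6.59% > required 5.11% → the stock plots above the SML → undervalued.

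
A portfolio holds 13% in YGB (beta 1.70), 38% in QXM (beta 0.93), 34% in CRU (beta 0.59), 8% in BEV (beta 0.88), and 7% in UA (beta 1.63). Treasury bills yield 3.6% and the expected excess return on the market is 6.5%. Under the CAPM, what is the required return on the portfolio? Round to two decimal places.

9.84%

β_P = Σ w_i β_i = 0.13×1.70 + 0.38×0.93 + 0.34×0.59 + 0.08×0.88 + 0.07×1.63 = 0.9595
E(R_P) = R_f + β_P × MRP = 3.6% + 0.9595 × 6.5% = 9.84%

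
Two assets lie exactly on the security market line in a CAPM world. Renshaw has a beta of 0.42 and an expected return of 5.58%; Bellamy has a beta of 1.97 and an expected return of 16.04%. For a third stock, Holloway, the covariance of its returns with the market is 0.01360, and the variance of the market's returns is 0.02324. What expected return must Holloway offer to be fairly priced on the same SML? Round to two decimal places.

6.69%

MRP = (16.04% − 5.58%) / (1.97 − 0.42) = 6.7484%
R_f = 5.58% − 0.42 × 6.7484% = 2.7457%
β_Holloway = Cov / Var(R_m) = 0.01360 / 0.02324 = 0.5852
E(R_Holloway) = R_f + β × MRP = 2.7457% + 0.5852 × 6.7484% = 6.69%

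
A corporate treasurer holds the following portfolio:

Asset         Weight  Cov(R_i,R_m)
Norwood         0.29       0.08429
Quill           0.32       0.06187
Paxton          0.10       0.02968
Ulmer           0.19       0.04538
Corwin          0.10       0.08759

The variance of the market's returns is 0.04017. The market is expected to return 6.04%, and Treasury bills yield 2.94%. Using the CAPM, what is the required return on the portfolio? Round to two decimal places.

7.92%

β_Norwood = 0.08429 / 0.04017 = 2.0983
β_Quill = 0.06187 / 0.04017 = 1.5402
β_Paxton = 0.02968 / 0.04017 = 0.7389
β_Ulmer = 0.04538 / 0.04017 = 1.1297
β_Corwin = 0.08759 / 0.04017 = 2.1805
β_P = Σ w_i β_i = 0.29×2.0983 + 0.32×1.5402 + 0.10×0.7389 + 0.19×1.1297 + 0.10×2.1805 = 1.6080
MRP = 6.04% − 2.94% = 3.10%
E(R_P) = R_f + β_P × MRP = 2.94% + 1.6080 × 3.10% = 7.92%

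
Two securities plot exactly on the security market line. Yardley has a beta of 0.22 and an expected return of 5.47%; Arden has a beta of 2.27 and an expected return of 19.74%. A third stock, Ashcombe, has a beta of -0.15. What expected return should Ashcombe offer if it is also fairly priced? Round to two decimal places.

2.89%

MRP (SML slope) = (19.74% − 5.47%) / (2.27 − 0.22) = 14.27% / 2.05 = 6.9610%
R_f (intercept) = 5.47% − 0.22 × 6.9610% = 3.9386%
E(R_Ashcombe) = R_f + β × MRP = 3.9386% + -0.15 × 6.9610% = 2.89%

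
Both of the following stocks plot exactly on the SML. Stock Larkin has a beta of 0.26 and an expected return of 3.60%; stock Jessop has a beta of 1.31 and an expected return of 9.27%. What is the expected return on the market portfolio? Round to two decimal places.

7.60%

Both satisfy E(R) = R_f + β·MRP, so the slope of the SML is
MRP = (9.27% − 3.60%) / (1.31 − 0.26) = 5.67% / 1.05 = 5.4000%
R_f = E(R_Larkin) − β_Larkin·MRP = 3.60% − 0.26 × 5.4000% = 2.1960%
E(R_m) = R_f + MRP = 2.1960% + 5.4000% = 7.60%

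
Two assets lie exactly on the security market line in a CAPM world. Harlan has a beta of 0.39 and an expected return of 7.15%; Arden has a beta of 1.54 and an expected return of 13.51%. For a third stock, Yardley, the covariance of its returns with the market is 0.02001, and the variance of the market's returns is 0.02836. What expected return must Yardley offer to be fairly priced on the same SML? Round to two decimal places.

8.90%

MRP = (13.51% − 7.15%) / (1.54 − 0.39) = 5.5304%
R_f = 7.15% − 0.39 × 5.5304% = 4.9931%
β_Yardley = Cov / Var(R_m) = 0.02001 / 0.02836 = 0.7056
E(R_Yardley) = R_f + β × MRP = 4.9931% + 0.7056 × 5.5304% = 8.90%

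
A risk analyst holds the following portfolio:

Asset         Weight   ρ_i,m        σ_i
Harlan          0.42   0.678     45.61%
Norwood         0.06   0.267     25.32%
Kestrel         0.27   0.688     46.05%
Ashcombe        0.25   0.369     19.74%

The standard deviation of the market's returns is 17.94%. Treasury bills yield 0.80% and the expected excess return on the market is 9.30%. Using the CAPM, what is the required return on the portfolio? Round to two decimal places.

β_Harlan = 0.678 × 45.61% / 17.94% = 1.7237
β_Norwood = 0.267 × 25.32% / 17.94% = 0.3768
β_Kestrel = 0.688 × 46.05% / 17.94% = 1.7660
β_Ashcombe = 0.369 × 19.74% / 17.94% = 0.4060
β_P = Σ w_i β_i = 0.42×1.7237 + 0.06×0.3768 + 0.27×1.7660 + 0.25×0.4060 = 1.3249
E(R_P) = R_f + β_P × MRP = 0.80% + 1.3249 × 9.30% = 13.12%

13.12%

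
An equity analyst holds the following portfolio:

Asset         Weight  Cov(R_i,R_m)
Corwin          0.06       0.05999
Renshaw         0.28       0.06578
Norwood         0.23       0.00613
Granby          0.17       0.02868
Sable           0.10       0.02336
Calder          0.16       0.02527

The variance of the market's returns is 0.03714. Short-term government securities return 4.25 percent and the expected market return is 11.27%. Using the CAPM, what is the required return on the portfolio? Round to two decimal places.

β_Corwin = 0.05999 / 0.03714 = 1.6152
β_Renshaw = 0.06578 / 0.03714 = 1.7711
β_Norwood = 0.00613 / 0.03714 = 0.1651
β_Granby = 0.02868 / 0.03714 = 0.7722
β_Sable = 0.02336 / 0.03714 = 0.6290
β_Calder = 0.02527 / 0.03714 = 0.6804
β_P = Σ w_i β_i = 0.06×1.6152 + 0.28×1.7711 + 0.23×0.1651 + 0.17×0.7722 + 0.10×0.6290 + 0.16×0.6804 = 0.9338
MRP = 11.27% − 4.25% = 7.02%
E(R_P) = R_f + β_P × MRP = 4.25% + 0.9338 × 7.02% = 10.81%

10.81%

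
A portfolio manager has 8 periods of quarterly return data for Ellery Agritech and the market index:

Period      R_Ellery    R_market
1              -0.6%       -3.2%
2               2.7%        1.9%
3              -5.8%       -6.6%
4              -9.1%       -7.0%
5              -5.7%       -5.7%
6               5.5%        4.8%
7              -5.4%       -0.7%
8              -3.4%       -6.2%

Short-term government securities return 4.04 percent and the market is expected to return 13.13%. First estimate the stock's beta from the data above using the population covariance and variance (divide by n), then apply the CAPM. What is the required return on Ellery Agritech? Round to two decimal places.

Mean R_i = (-0.6 + 2.7 − 5.8 − 9.1 − 5.7 + 5.5 − 5.4 − 3.4) / 8 = -2.7250%
Mean R_m = (-3.2 + 1.9 − 6.6 − 7.0 − 5.7 + 4.8 − 0.7 − 6.2) / 8 = -2.8375%
Σ(R_i − R̄_i)(R_m − R̄_m) = 130.9225  ⇒  Cov = 130.9225 / 8 = 16.3653
Σ(R_m − R̄_m)² = 136.4588  ⇒  Var(R_m) = 136.4588 / 8 = 17.0574
β = Cov / Var(R_m) = 16.3653 / 17.0574 = 0.9594
MRP = 13.13% − 4.04% = 9.09%
E(R) = R_f + β × MRP = 4.04% + 0.9594 × 9.09% = 12.76%

12.76%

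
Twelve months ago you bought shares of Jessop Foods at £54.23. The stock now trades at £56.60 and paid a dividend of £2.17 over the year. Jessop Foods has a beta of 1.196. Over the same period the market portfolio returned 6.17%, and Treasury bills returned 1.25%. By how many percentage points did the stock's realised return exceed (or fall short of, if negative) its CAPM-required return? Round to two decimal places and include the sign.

+1.24%

Realised HPR = (P1 + D1 − P0) / P0 = (56.60 + 2.17 − 54.23) / 54.23 = 4.54 / 54.23 = 8.3717%
MRP = 6.17% − 1.25% = 4.92%
CAPM required = R_f + β·MRP = 1.25% + 1.196 × 4.92% = 7.13432%
α = realised − required = 8.3717% − 7.13432% = +1.24%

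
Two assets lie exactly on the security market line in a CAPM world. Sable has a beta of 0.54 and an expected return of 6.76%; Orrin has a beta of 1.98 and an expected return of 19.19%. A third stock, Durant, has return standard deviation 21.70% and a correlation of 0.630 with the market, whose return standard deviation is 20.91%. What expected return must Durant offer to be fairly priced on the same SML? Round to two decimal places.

7.74%

MRP = (19.19% − 6.76%) / (1.98 − 0.54) = 8.6319%
R_f = 6.76% − 0.54 × 8.6319% = 2.0988%
β_Durant = ρ·σ_i/σ_m = 0.630 × 21.70 / 20.91 = 0.6538
E(R_Durant) = R_f + β × MRP = 2.0988% + 0.6538 × 8.6319% = 7.74%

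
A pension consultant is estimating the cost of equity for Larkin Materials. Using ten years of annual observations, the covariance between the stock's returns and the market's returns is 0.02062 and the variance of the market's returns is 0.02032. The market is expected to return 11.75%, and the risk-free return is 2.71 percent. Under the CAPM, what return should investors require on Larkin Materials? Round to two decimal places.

11.88%

β = Cov(R_i, R_m) / Var(R_m) = 0.02062 / 0.02032 = 1.0148
MRP = 11.75% − 2.71% = 9.04%
E(R) = R_f + β × MRP = 2.71% + 1.0148 × 9.04% = 11.88%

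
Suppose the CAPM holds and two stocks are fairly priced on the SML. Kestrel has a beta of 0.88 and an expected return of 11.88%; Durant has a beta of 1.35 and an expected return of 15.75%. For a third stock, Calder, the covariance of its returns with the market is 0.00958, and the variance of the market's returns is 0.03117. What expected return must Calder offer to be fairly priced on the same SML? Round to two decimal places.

7.16%

MRP = (15.75% − 11.88%) / (1.35 − 0.88) = 8.2340%
R_f = 11.88% − 0.88 × 8.2340% = 4.6341%
β_Calder = Cov / Var(R_m) = 0.00958 / 0.03117 = 0.3073
E(R_Calder) = R_f + β × MRP = 4.6341% + 0.3073 × 8.2340% = 7.16%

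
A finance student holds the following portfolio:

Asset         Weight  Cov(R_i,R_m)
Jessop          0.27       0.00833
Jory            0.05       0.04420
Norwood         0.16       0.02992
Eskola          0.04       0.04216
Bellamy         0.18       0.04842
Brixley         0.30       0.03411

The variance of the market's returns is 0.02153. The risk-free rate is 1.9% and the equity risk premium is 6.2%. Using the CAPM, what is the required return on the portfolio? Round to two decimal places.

β_Jessop = 0.00833 / 0.02153 = 0.3869
β_Jory = 0.04420 / 0.02153 = 2.0529
β_Norwood = 0.02992 / 0.02153 = 1.3897
β_Eskola = 0.04216 / 0.02153 = 1.9582
β_Bellamy = 0.04842 / 0.02153 = 2.2490
β_Brixley = 0.03411 / 0.02153 = 1.5843
β_P = Σ w_i β_i = 0.27×0.3869 + 0.05×2.0529 + 0.16×1.3897 + 0.04×1.9582 + 0.18×2.2490 + 0.30×1.5843 = 1.3879
E(R_P) = R_f + β_P × MRP = 1.9% + 1.3879 × 6.2% = 10.50%

10.50%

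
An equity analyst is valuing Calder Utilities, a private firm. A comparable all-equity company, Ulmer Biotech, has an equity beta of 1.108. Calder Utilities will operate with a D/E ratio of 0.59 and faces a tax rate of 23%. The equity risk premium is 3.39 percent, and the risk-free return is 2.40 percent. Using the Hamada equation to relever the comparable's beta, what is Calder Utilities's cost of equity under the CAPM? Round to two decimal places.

7.86%

β_L = β_U × [1 + (1 − t)(D/E)] = 1.108 × [1 + (1 − 0.23) × 0.59]
    = 1.108 × [1 + 0.77 × 0.59] = 1.108 × 1.4543 = 1.6114
E(R) = R_f + β_L × MRP = 2.40% + 1.6114 × 3.39% = 7.86%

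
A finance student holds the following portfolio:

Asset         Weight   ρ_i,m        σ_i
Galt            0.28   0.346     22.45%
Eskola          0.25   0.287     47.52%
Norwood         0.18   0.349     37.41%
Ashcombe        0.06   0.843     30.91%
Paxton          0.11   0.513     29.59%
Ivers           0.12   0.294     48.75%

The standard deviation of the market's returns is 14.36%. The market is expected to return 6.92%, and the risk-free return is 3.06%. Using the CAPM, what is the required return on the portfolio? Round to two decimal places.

β_Galt = 0.346 × 22.45% / 14.36% = 0.5409
β_Eskola = 0.287 × 47.52% / 14.36% = 0.9497
β_Norwood = 0.349 × 37.41% / 14.36% = 0.9092
β_Ashcombe = 0.843 × 30.91% / 14.36% = 1.8146
β_Paxton = 0.513 × 29.59% / 14.36% = 1.0571
β_Ivers = 0.294 × 48.75% / 14.36% = 0.9981
β_P = Σ w_i β_i = 0.28×0.5409 + 0.25×0.9497 + 0.18×0.9092 + 0.06×1.8146 + 0.11×1.0571 + 0.12×0.9981 = 0.8975
MRP = 6.92% − 3.06% = 3.86%
E(R_P) = R_f + β_P × MRP = 3.06% + 0.8975 × 3.86% = 6.52%

6.52%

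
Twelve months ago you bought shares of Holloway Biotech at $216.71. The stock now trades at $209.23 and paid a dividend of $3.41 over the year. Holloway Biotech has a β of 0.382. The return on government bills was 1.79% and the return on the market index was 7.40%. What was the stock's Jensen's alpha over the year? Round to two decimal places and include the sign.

Realised HPR = (P1 + D1 − P0) / P0 = (209.23 + 3.41 − 216.71) / 216.71 = -4.07 / 216.71 = -1.8781%
MRP = 7.40% − 1.79% = 5.61%
CAPM required = R_f + β·MRP = 1.79% + 0.382 × 5.61% = 3.93302%
α = realised − required = -1.8781% − 3.93302% = -5.81%

-5.81%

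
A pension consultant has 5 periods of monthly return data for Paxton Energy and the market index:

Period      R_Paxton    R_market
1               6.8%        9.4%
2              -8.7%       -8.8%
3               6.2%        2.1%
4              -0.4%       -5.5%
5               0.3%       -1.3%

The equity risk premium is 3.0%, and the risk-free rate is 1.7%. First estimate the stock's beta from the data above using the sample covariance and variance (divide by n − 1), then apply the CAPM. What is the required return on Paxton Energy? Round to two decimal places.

4.10%

Mean R_i = (6.8 − 8.7 + 6.2 − 0.4 + 0.3) / 5 = 0.8400%
Mean R_m = (9.4 − 8.8 + 2.1 − 5.5 − 1.3) / 5 = -0.8200%
Σ(R_i − R̄_i)(R_m − R̄_m) = 158.7540  ⇒  Cov = 158.7540 / 4 = 39.6885
Σ(R_m − R̄_m)² = 198.7880  ⇒  Var(R_m) = 198.7880 / 4 = 49.6970
β = Cov / Var(R_m) = 39.6885 / 49.6970 = 0.7986
E(R) = R_f + β × MRP = 1.7% + 0.7986 × 3.0% = 4.10%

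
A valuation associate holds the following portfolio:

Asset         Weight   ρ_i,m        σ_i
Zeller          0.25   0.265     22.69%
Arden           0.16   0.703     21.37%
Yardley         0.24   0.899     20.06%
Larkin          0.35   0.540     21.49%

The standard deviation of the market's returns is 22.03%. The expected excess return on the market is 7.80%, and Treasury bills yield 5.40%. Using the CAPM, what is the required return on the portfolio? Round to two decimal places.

β_Zeller = 0.265 × 22.69% / 22.03% = 0.2729
β_Arden = 0.703 × 21.37% / 22.03% = 0.6819
β_Yardley = 0.899 × 20.06% / 22.03% = 0.8186
β_Larkin = 0.540 × 21.49% / 22.03% = 0.5268
β_P = Σ w_i β_i = 0.25×0.2729 + 0.16×0.6819 + 0.24×0.8186 + 0.35×0.5268 = 0.5582
E(R_P) = R_f + β_P × MRP = 5.40% + 0.5582 × 7.80% = 9.75%

9.75%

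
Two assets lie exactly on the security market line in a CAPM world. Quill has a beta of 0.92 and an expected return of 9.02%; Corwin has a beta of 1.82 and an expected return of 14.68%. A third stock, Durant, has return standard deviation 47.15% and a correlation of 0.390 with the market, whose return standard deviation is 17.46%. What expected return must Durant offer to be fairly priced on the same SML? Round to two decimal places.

9.86%

MRP = (14.68% − 9.02%) / (1.82 − 0.92) = 6.2889%
R_f = 9.02% − 0.92 × 6.2889% = 3.2342%
β_Durant = ρ·σ_i/σ_m = 0.390 × 47.15 / 17.46 = 1.0532
E(R_Durant) = R_f + β × MRP = 3.2342% + 1.0532 × 6.2889% = 9.86%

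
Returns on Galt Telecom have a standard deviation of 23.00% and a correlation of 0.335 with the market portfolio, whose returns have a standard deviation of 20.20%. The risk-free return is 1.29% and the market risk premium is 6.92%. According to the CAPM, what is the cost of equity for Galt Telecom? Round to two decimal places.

β = ρ × σ_i / σ_m = 0.335 × 23.00% / 20.20% = 0.3814
E(R) = 1.29% + 0.3814 × 6.92% = 3.93%

3.93%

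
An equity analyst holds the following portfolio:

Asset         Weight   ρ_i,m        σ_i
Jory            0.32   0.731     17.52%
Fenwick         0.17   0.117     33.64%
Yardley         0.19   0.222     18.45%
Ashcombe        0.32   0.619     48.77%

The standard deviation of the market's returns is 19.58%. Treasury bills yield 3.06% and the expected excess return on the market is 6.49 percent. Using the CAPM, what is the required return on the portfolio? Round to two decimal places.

8.10%

β_Jory = 0.731 × 17.52% / 19.58% = 0.6541
β_Fenwick = 0.117 × 33.64% / 19.58% = 0.2010
β_Yardley = 0.222 × 18.45% / 19.58% = 0.2092
β_Ashcombe = 0.619 × 48.77% / 19.58% = 1.5418
β_P = Σ w_i β_i = 0.32×0.6541 + 0.17×0.2010 + 0.19×0.2092 + 0.32×1.5418 = 0.7766
E(R_P) = R_f + β_P × MRP = 3.06% + 0.7766 × 6.49% = 8.10%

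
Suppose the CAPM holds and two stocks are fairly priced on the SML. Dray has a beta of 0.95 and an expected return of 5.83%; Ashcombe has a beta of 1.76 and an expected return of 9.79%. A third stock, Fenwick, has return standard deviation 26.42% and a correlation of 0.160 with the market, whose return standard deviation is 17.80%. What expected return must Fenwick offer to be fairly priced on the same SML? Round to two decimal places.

2.35%

MRP = (9.79% − 5.83%) / (1.76 − 0.95) = 4.8889%
R_f = 5.83% − 0.95 × 4.8889% = 1.1855%
β_Fenwick = ρ·σ_i/σ_m = 0.160 × 26.42 / 17.80 = 0.2375
E(R_Fenwick) = R_f + β × MRP = 1.1855% + 0.2375 × 4.8889% = 2.35%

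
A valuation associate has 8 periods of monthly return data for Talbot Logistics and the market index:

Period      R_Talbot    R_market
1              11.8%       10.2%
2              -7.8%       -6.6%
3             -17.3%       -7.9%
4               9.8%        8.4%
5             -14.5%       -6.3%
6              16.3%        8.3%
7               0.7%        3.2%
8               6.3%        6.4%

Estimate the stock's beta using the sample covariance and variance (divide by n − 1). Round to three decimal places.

Mean R_i = (11.8 − 7.8 − 17.3 + 9.8 − 14.5 + 16.3 + 0.7 + 6.3) / 8 = 0.6625%
Mean R_m = (10.2 − 6.6 − 7.9 + 8.4 − 6.3 + 8.3 + 3.2 + 6.4) / 8 = 1.9625%
Σ(R_i − R̄_i)(R_m − R̄_m) = 649.6288  ⇒  Cov = 649.6288 / 7 = 92.8041
Σ(R_m − R̄_m)² = 409.5388  ⇒  Var(R_m) = 409.5388 / 7 = 58.5055
β = Cov / Var(R_m) = 92.8041 / 58.5055 = 1.5862

1.586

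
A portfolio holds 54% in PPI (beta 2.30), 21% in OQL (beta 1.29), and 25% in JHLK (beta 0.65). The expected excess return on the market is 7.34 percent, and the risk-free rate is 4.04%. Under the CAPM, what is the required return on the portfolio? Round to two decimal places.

β_P = Σ w_i β_i = 0.54×2.30 + 0.21×1.29 + 0.25×0.65 = 1.6754
E(R_P) = R_f + β_P × MRP = 4.04% + 1.6754 × 7.34% = 16.34%

16.34%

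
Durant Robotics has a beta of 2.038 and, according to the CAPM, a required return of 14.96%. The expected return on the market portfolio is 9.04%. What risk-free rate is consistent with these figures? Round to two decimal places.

E(R) = R_f + β(E(R_m) − R_f) = R_f(1 − β) + β·E(R_m)
14.96% = R_f × (1 − 2.038) + 2.038 × 9.04%
14.96% = R_f × -1.038 + 18.42352%
R_f = (14.96% − 18.42352%) / -1.038 = 3.34%

3.34%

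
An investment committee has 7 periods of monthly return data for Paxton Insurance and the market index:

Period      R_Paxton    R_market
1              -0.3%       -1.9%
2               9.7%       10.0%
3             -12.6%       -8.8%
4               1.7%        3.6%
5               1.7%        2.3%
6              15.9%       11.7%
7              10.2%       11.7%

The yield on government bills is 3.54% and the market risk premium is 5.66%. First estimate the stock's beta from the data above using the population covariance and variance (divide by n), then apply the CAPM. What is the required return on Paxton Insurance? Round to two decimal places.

Mean R_i = (-0.3 + 9.7 − 12.6 + 1.7 + 1.7 + 15.9 + 10.2) / 7 = 3.7571%
Mean R_m = (-1.9 + 10.0 − 8.8 + 3.6 + 2.3 + 11.7 + 11.7) / 7 = 4.0857%
Σ(R_i − R̄_i)(R_m − R̄_m) = 416.3957  ⇒  Cov = 416.3957 / 7 = 59.4851
Σ(R_m − R̄_m)² = 356.2286  ⇒  Var(R_m) = 356.2286 / 7 = 50.8898
β = Cov / Var(R_m) = 59.4851 / 50.8898 = 1.1689
E(R) = R_f + β × MRP = 3.54% + 1.1689 × 5.66% = 10.16%

10.16%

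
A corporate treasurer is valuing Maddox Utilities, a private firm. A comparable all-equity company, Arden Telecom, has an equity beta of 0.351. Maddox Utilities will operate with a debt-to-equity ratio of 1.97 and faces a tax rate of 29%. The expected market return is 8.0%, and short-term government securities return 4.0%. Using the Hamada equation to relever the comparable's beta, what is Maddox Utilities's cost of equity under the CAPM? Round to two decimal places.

β_L = β_U × [1 + (1 − t)(D/E)] = 0.351 × [1 + (1 − 0.29) × 1.97]
    = 0.351 × [1 + 0.71 × 1.97] = 0.351 × 2.3987 = 0.8419
MRP = 8.0% − 4.0% = 4.00%
E(R) = R_f + β_L × MRP = 4.0% + 0.8419 × 4.0% = 7.37%

7.37%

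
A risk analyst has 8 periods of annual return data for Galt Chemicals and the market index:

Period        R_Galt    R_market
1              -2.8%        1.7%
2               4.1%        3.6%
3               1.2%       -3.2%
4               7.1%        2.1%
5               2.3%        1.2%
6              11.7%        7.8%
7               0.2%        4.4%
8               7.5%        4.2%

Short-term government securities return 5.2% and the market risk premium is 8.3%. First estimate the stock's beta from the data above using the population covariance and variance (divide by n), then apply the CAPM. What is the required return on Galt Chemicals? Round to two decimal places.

12.53%

Mean R_i = (-2.8 + 4.1 + 1.2 + 7.1 + 2.3 + 11.7 + 0.2 + 7.5) / 8 = 3.9125%
Mean R_m = (1.7 + 3.6 − 3.2 + 2.1 + 1.2 + 7.8 + 4.4 + 4.2) / 8 = 2.7250%
Σ(R_i − R̄_i)(R_m − R̄_m) = 62.1775  ⇒  Cov = 62.1775 / 8 = 7.7722
Σ(R_m − R̄_m)² = 70.3750  ⇒  Var(R_m) = 70.3750 / 8 = 8.7969
β = Cov / Var(R_m) = 7.7722 / 8.7969 = 0.8835
E(R) = R_f + β × MRP = 5.2% + 0.8835 × 8.3% = 12.53%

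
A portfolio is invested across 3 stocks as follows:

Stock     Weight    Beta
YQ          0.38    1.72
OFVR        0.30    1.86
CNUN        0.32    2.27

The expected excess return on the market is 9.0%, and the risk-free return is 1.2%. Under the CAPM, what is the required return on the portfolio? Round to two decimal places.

18.64%

β_P = Σ w_i β_i = 0.38×1.72 + 0.30×1.86 + 0.32×2.27 = 1.9380
E(R_P) = R_f + β_P × MRP = 1.2% + 1.9380 × 9.0% = 18.64%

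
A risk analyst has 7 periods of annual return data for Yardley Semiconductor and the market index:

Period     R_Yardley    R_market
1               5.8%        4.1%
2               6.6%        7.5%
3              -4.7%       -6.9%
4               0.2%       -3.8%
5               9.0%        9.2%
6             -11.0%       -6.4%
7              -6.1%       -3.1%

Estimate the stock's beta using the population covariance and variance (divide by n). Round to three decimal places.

1.025

Mean R_i = (5.8 + 6.6 − 4.7 + 0.2 + 9.0 − 11.0 − 6.1) / 7 = -0.0286%
Mean R_m = (4.1 + 7.5 − 6.9 − 3.8 + 9.2 − 6.4 − 3.1) / 7 = 0.0857%
Σ(R_i − R̄_i)(R_m − R̄_m) = 277.0771  ⇒  Cov = 277.0771 / 7 = 39.5824
Σ(R_m − R̄_m)² = 270.2686  ⇒  Var(R_m) = 270.2686 / 7 = 38.6098
β = Cov / Var(R_m) = 39.5824 / 38.6098 = 1.0252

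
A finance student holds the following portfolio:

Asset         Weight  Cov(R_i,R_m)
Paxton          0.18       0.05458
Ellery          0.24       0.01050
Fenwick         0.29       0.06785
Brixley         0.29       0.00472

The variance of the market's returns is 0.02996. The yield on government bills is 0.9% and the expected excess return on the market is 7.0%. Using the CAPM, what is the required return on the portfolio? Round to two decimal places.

β_Paxton = 0.05458 / 0.02996 = 1.8218
β_Ellery = 0.01050 / 0.02996 = 0.3505
β_Fenwick = 0.06785 / 0.02996 = 2.2647
β_Brixley = 0.00472 / 0.02996 = 0.1575
β_P = Σ w_i β_i = 0.18×1.8218 + 0.24×0.3505 + 0.29×2.2647 + 0.29×0.1575 = 1.1145
E(R_P) = R_f + β_P × MRP = 0.9% + 1.1145 × 7.0% = 8.70%

8.70%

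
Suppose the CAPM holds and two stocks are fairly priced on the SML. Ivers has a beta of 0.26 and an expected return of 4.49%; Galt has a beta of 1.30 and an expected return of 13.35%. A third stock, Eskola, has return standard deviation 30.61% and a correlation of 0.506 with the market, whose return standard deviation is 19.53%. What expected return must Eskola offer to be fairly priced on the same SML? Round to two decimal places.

9.03%

MRP = (13.35% − 4.49%) / (1.30 − 0.26) = 8.5192%
R_f = 4.49% − 0.26 × 8.5192% = 2.2750%
β_Eskola = ρ·σ_i/σ_m = 0.506 × 30.61 / 19.53 = 0.7931
E(R_Eskola) = R_f + β × MRP = 2.2750% + 0.7931 × 8.5192% = 9.03%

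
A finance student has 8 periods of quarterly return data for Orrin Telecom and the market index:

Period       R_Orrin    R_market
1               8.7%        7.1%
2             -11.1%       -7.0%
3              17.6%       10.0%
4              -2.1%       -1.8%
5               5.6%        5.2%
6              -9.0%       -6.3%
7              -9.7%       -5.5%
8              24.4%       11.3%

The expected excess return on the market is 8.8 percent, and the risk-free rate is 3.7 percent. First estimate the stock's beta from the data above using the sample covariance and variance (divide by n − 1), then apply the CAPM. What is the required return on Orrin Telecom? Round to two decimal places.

Mean R_i = (8.7 − 11.1 + 17.6 − 2.1 + 5.6 − 9.0 − 9.7 + 24.4) / 8 = 3.0500%
Mean R_m = (7.1 − 7.0 + 10.0 − 1.8 + 5.2 − 6.3 − 5.5 + 11.3) / 8 = 1.6250%
Σ(R_i − R̄_i)(R_m − R̄_m) = 694.4900  ⇒  Cov = 694.4900 / 7 = 99.2129
Σ(R_m − R̄_m)² = 406.1950  ⇒  Var(R_m) = 406.1950 / 7 = 58.0279
β = Cov / Var(R_m) = 99.2129 / 58.0279 = 1.7097
E(R) = R_f + β × MRP = 3.7% + 1.7097 × 8.8% = 18.75%

18.75%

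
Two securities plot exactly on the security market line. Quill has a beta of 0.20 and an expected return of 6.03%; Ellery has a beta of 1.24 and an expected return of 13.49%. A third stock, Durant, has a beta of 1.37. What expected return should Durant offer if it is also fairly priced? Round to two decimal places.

14.42%

MRP (SML slope) = (13.49% − 6.03%) / (1.24 − 0.20) = 7.46% / 1.04 = 7.1731%
R_f (intercept) = 6.03% − 0.20 × 7.1731% = 4.5954%
E(R_Durant) = R_f + β × MRP = 4.5954% + 1.37 × 7.1731% = 14.42%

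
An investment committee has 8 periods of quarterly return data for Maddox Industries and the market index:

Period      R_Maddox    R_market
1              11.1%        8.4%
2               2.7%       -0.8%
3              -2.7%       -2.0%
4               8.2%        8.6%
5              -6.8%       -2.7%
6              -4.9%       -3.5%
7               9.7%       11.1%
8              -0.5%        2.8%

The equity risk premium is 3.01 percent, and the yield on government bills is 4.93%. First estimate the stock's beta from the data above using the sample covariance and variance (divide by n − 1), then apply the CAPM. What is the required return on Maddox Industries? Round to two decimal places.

8.23%

Mean R_i = (11.1 + 2.7 − 2.7 + 8.2 − 6.8 − 4.9 + 9.7 − 0.5) / 8 = 2.1000%
Mean R_m = (8.4 − 0.8 − 2.0 + 8.6 − 2.7 − 3.5 + 11.1 + 2.8) / 8 = 2.7375%
Σ(R_i − R̄_i)(R_m − R̄_m) = 262.7900  ⇒  Cov = 262.7900 / 7 = 37.5414
Σ(R_m − R̄_m)² = 239.7988  ⇒  Var(R_m) = 239.7988 / 7 = 34.2570
β = Cov / Var(R_m) = 37.5414 / 34.2570 = 1.0959
E(R) = R_f + β × MRP = 4.93% + 1.0959 × 3.01% = 8.23%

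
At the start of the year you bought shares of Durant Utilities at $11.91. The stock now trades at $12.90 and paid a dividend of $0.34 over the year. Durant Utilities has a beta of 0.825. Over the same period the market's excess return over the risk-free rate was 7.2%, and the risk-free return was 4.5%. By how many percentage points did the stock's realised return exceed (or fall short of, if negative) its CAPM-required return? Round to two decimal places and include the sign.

+0.73%

Realised HPR = (P1 + D1 − P0) / P0 = (12.90 + 0.34 − 11.91) / 11.91 = 1.33 / 11.91 = 11.1671%
CAPM required = R_f + β·MRP = 4.5% + 0.825 × 7.2% = 10.4400%
α = realised − required = 11.1671% − 10.4400% = +0.73%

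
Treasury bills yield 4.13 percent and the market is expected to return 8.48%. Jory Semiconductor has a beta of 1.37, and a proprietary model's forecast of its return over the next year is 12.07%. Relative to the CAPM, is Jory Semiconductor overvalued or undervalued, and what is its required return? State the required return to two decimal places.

Undervalued; required return 10.09%

MRP = 8.48% − 4.13% = 4.35%
Required return = R_f + β·MRP = 4.13% + 1.37 × 4.35% = 10.09%
Forecast 12.07% > required 10.09% → the stock plots above the SML → undervalued.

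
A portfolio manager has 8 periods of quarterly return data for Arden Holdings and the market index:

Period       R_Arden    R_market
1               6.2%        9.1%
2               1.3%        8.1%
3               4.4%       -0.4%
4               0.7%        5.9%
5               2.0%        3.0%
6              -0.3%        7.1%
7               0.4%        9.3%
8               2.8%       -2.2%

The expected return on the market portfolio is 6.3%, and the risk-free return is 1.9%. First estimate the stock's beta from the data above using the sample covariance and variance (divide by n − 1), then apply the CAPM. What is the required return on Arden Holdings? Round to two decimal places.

Mean R_i = (6.2 + 1.3 + 4.4 + 0.7 + 2.0 − 0.3 + 0.4 + 2.8) / 8 = 2.1875%
Mean R_m = (9.1 + 8.1 − 0.4 + 5.9 + 3.0 + 7.1 + 9.3 − 2.2) / 8 = 4.9875%
Σ(R_i − R̄_i)(R_m − R̄_m) = -16.5313  ⇒  Cov = -16.5313 / 7 = -2.3616
Σ(R_m − R̄_m)² = 135.1288  ⇒  Var(R_m) = 135.1288 / 7 = 19.3041
β = Cov / Var(R_m) = -2.3616 / 19.3041 = -0.1223
MRP = 6.3% − 1.9% = 4.40%
E(R) = R_f + β × MRP = 1.9% + -0.1223 × 4.4% = 1.36%

1.36%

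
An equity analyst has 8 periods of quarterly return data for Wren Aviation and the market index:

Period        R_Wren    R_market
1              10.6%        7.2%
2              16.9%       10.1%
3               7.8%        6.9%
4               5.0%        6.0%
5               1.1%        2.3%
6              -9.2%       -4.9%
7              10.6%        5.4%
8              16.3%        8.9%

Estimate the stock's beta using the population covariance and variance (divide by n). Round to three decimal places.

1.742

Mean R_i = (10.6 + 16.9 + 7.8 + 5.0 + 1.1 − 9.2 + 10.6 + 16.3) / 8 = 7.3875%
Mean R_m = (7.2 + 10.1 + 6.9 + 6.0 + 2.3 − 4.9 + 5.4 + 8.9) / 8 = 5.2375%
Σ(R_i − R̄_i)(R_m − R̄_m) = 271.2138  ⇒  Cov = 271.2138 / 8 = 33.9017
Σ(R_m − R̄_m)² = 155.6788  ⇒  Var(R_m) = 155.6788 / 8 = 19.4599
β = Cov / Var(R_m) = 33.9017 / 19.4599 = 1.7421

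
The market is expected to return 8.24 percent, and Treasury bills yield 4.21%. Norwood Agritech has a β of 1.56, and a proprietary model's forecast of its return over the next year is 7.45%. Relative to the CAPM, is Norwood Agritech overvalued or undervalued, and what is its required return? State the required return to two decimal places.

Overvalued; required return 10.50%

MRP = 8.24% − 4.21% = 4.03%
Required return = R_f + β·MRP = 4.21% + 1.56 × 4.03% = 10.50%
Forecast 7.45% < required 10.50% → the stock plots below the SML → overvalued.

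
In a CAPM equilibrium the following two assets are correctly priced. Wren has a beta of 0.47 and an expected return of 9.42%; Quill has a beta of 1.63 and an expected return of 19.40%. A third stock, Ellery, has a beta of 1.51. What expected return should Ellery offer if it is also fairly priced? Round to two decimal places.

18.37%

MRP (SML slope) = (19.40% − 9.42%) / (1.63 − 0.47) = 9.98% / 1.16 = 8.6034%
R_f (intercept) = 9.42% − 0.47 × 8.6034% = 5.3764%
E(R_Ellery) = R_f + β × MRP = 5.3764% + 1.51 × 8.6034% = 18.37%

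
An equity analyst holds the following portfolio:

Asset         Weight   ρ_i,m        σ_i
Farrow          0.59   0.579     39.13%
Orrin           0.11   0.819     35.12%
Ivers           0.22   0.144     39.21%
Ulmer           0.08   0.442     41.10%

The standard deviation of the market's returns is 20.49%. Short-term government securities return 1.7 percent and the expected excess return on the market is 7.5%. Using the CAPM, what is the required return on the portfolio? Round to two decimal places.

8.74%

β_Farrow = 0.579 × 39.13% / 20.49% = 1.1057
β_Orrin = 0.819 × 35.12% / 20.49% = 1.4038
β_Ivers = 0.144 × 39.21% / 20.49% = 0.2756
β_Ulmer = 0.442 × 41.10% / 20.49% = 0.8866
β_P = Σ w_i β_i = 0.59×1.1057 + 0.11×1.4038 + 0.22×0.2756 + 0.08×0.8866 = 0.9383
E(R_P) = R_f + β_P × MRP = 1.7% + 0.9383 × 7.5% = 8.74%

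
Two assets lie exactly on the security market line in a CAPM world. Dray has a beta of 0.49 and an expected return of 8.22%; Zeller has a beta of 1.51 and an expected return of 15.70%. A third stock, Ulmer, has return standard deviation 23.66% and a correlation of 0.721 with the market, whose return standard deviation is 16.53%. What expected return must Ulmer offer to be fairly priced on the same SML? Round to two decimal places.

12.19%

MRP = (15.70% − 8.22%) / (1.51 − 0.49) = 7.3333%
R_f = 8.22% − 0.49 × 7.3333% = 4.6267%
β_Ulmer = ρ·σ_i/σ_m = 0.721 × 23.66 / 16.53 = 1.0320
E(R_Ulmer) = R_f + β × MRP = 4.6267% + 1.0320 × 7.3333% = 12.19%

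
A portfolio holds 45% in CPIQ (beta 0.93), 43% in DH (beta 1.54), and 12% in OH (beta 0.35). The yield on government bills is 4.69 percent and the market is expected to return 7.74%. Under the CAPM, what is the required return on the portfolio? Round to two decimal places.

β_P = Σ w_i β_i = 0.45×0.93 + 0.43×1.54 + 0.12×0.35 = 1.1227
MRP = 7.74% − 4.69% = 3.05%
E(R_P) = R_f + β_P × MRP = 4.69% + 1.1227 × 3.05% = 8.11%

8.11%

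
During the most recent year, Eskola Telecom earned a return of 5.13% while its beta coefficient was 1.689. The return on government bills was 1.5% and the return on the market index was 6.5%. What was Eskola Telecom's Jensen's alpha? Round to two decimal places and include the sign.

Market excess return = 6.5% − 1.5% = 5.00%
CAPM benchmark = R_f + β(R_m − R_f) = 1.5% + 1.689 × 5.0% = 9.9450%
α = actual − benchmark = 5.13% − 9.9450% = -4.82%

-4.82%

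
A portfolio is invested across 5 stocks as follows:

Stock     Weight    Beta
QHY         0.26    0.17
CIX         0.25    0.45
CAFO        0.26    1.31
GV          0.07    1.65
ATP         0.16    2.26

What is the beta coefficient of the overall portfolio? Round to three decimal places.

β_P = Σ w_i β_i = 0.26×0.17 + 0.25×0.45 + 0.26×1.31 + 0.07×1.65 + 0.16×2.26 = 0.9744

0.974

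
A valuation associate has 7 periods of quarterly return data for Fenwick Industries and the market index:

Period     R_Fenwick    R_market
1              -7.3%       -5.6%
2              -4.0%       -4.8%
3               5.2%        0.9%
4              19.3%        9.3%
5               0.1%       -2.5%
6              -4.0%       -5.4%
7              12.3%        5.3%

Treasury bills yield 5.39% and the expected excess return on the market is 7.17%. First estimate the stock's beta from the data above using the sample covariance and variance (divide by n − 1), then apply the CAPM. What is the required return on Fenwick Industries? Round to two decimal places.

Mean R_i = (-7.3 − 4.0 + 5.2 + 19.3 + 0.1 − 4.0 + 12.3) / 7 = 3.0857%
Mean R_m = (-5.6 − 4.8 + 0.9 + 9.3 − 2.5 − 5.4 + 5.3) / 7 = -0.4000%
Σ(R_i − R̄_i)(R_m − R̄_m) = 339.4300  ⇒  Cov = 339.4300 / 6 = 56.5717
Σ(R_m − R̄_m)² = 204.0800  ⇒  Var(R_m) = 204.0800 / 6 = 34.0133
β = Cov / Var(R_m) = 56.5717 / 34.0133 = 1.6632
E(R) = R_f + β × MRP = 5.39% + 1.6632 × 7.17% = 17.32%

17.32%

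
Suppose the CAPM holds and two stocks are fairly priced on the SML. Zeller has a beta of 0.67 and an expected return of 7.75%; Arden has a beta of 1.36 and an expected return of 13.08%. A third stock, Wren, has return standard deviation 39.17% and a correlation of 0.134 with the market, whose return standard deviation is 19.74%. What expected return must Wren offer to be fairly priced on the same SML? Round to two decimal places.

4.63%

MRP = (13.08% − 7.75%) / (1.36 − 0.67) = 7.7246%
R_f = 7.75% − 0.67 × 7.7246% = 2.5745%
β_Wren = ρ·σ_i/σ_m = 0.134 × 39.17 / 19.74 = 0.2659
E(R_Wren) = R_f + β × MRP = 2.5745% + 0.2659 × 7.7246% = 4.63%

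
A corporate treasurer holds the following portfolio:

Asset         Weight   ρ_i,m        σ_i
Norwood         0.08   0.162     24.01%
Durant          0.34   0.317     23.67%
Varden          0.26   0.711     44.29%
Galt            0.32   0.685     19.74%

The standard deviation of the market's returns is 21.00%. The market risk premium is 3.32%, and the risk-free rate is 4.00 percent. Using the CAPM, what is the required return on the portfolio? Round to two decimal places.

β_Norwood = 0.162 × 24.01% / 21.00% = 0.1852
β_Durant = 0.317 × 23.67% / 21.00% = 0.3573
β_Varden = 0.711 × 44.29% / 21.00% = 1.4995
β_Galt = 0.685 × 19.74% / 21.00% = 0.6439
β_P = Σ w_i β_i = 0.08×0.1852 + 0.34×0.3573 + 0.26×1.4995 + 0.32×0.6439 = 0.7322
E(R_P) = R_f + β_P × MRP = 4.00% + 0.7322 × 3.32% = 6.43%

6.43%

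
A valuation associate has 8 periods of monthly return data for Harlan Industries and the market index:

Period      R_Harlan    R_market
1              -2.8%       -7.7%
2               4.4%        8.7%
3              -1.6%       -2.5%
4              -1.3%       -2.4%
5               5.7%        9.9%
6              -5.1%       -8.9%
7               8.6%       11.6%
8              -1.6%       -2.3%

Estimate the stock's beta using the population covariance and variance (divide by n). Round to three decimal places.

Mean R_i = (-2.8 + 4.4 − 1.6 − 1.3 + 5.7 − 5.1 + 8.6 − 1.6) / 8 = 0.7875%
Mean R_m = (-7.7 + 8.7 − 2.5 − 2.4 + 9.9 − 8.9 + 11.6 − 2.3) / 8 = 0.8000%
Σ(R_i − R̄_i)(R_m − R̄_m) = 267.1800  ⇒  Cov = 267.1800 / 8 = 33.3975
Σ(R_m − R̄_m)² = 458.9400  ⇒  Var(R_m) = 458.9400 / 8 = 57.3675
β = Cov / Var(R_m) = 33.3975 / 57.3675 = 0.5822

0.582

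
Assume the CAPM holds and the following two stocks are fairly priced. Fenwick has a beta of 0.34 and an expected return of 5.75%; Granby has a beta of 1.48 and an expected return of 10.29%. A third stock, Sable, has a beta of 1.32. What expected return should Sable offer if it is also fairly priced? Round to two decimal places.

MRP (SML slope) = (10.29% − 5.75%) / (1.48 − 0.34) = 4.54% / 1.14 = 3.9825%
R_f (intercept) = 5.75% − 0.34 × 3.9825% = 4.3960%
E(R_Sable) = R_f + β × MRP = 4.3960% + 1.32 × 3.9825% = 9.65%

9.65%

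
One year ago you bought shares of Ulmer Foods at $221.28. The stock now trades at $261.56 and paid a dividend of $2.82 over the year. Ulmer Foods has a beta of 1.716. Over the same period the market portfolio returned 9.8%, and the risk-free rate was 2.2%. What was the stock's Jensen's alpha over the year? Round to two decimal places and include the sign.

Realised HPR = (P1 + D1 − P0) / P0 = (261.56 + 2.82 − 221.28) / 221.28 = 43.10 / 221.28 = 19.4776%
MRP = 9.8% − 2.2% = 7.60%
CAPM required = R_f + β·MRP = 2.2% + 1.716 × 7.6% = 15.2416%
α = realised − required = 19.4776% − 15.2416% = +4.24%

+4.24%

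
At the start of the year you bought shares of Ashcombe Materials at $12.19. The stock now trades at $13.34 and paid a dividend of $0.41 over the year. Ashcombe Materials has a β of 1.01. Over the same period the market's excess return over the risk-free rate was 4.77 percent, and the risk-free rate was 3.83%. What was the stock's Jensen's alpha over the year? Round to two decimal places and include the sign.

Realised HPR = (P1 + D1 − P0) / P0 = (13.34 + 0.41 − 12.19) / 12.19 = 1.56 / 12.19 = 12.7974%
CAPM required = R_f + β·MRP = 3.83% + 1.01 × 4.77% = 8.6477%
α = realised − required = 12.7974% − 8.6477% = +4.15%

+4.15%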